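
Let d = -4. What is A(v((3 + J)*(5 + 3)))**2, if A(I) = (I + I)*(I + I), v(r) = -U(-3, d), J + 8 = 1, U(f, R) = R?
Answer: 4096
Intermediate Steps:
J = -7 (J = -8 + 1 = -7)
v(r) = 4 (v(r) = -1*(-4) = 4)
A(I) = 4*I**2 (A(I) = (2*I)*(2*I) = 4*I**2)
A(v((3 + J)*(5 + 3)))**2 = (4*4**2)**2 = (4*16)**2 = 64**2 = 4096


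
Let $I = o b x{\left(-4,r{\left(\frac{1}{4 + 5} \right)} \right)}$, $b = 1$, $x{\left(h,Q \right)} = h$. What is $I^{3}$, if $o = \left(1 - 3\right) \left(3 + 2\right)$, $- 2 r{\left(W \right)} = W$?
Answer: $64000$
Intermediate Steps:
$r{\left(W \right)} = - \frac{W}{2}$
$o = -10$ ($o = \left(-2\right) 5 = -10$)
$I = 40$ ($I = \left(-10\right) 1 \left(-4\right) = \left(-10\right) \left(-4\right) = 40$)
$I^{3} = 40^{3} = 64000$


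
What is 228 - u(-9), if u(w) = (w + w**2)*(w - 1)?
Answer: 948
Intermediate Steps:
u(w) = (-1 + w)*(w + w**2) (u(w) = (w + w**2)*(-1 + w) = (-1 + w)*(w + w**2))
228 - u(-9) = 228 - ((-9)**3 - 1*(-9)) = 228 - (-729 + 9) = 228 - 1*(-720) = 228 + 720 = 948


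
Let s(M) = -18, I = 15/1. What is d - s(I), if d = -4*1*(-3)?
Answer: 30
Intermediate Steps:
I = 15 (I = 15*1 = 15)
d = 12 (d = -4*(-3) = 12)
d - s(I) = 12 - 1*(-18) = 12 + 18 = 30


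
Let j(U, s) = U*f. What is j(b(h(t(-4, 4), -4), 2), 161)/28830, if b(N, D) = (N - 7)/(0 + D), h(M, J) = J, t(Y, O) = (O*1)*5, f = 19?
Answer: -209/57660 ≈ -0.0036247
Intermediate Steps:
t(Y, O) = 5*O (t(Y, O) = O*5 = 5*O)
b(N, D) = (-7 + N)/D
j(U, s) = 19*U (j(U, s) = U*19 = 19*U)
j(b(h(t(-4, 4), -4), 2), 161)/28830 = (19*((-7 - 4)/2))/28830 = (19*((½)*(-11)))*(1/28830) = (19*(-11/2))*(1/28830) = -209/2*1/28830 = -209/57660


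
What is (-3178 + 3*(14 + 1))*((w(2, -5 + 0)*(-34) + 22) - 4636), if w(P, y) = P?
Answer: 14668706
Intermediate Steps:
(-3178 + 3*(14 + 1))*((w(2, -5 + 0)*(-34) + 22) - 4636) = (-3178 + 3*(14 + 1))*((2*(-34) + 22) - 4636) = (-3178 + 3*15)*((-68 + 22) - 4636) = (-3178 + 45)*(-46 - 4636) = -3133*(-4682) = 14668706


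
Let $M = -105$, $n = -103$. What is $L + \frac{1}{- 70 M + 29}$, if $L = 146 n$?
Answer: $- \frac{110965401}{7379} \approx -15038.0$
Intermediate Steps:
$L = -15038$ ($L = 146 \left(-103\right) = -15038$)
$L + \frac{1}{- 70 M + 29} = -15038 + \frac{1}{\left(-70\right) \left(-105\right) + 29} = -15038 + \frac{1}{7350 + 29} = -15038 + \frac{1}{7379} = - \frac{110965401}{7379}$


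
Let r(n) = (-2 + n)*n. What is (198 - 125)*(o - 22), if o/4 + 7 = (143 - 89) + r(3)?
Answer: 12994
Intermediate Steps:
r(n) = n*(-2 + n)
o = 200 (o = -28 + 4*((143 - 89) + 3*(-2 + 3)) = -28 + 4*(54 + 3*1) = -28 + 4*(54 + 3) = -28 + 4*57 = -28 + 228 = 200)
(198 - 125)*(o - 22) = (198 - 125)*(200 - 22) = 73*178 = 12994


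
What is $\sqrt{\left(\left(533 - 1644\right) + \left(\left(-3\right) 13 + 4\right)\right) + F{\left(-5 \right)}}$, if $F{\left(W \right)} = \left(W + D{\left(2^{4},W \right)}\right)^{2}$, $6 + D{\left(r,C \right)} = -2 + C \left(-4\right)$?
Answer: $i \sqrt{1097} \approx 33.121 i$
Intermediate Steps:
$D{\left(r,C \right)} = -8 - 4 C$ ($D{\left(r,C \right)} = -6 + \left(-2 + C \left(-4\right)\right) = -6 - \left(2 + 4 C\right) = -8 - 4 C$)
$F{\left(W \right)} = \left(-8 - 3 W\right)^{2}$ ($F{\left(W \right)} = \left(W - \left(8 + 4 W\right)\right)^{2} = \left(-8 - 3 W\right)^{2}$)
$\sqrt{\left(\left(533 - 1644\right) + \left(\left(-3\right) 13 + 4\right)\right) + F{\left(-5 \right)}} = \sqrt{\left(\left(533 - 1644\right) + \left(\left(-3\right) 13 + 4\right)\right) + \left(8 + 3 \left(-5\right)\right)^{2}} = \sqrt{\left(-1111 + \left(-39 + 4\right)\right) + \left(8 - 15\right)^{2}} = \sqrt{\left(-1111 - 35\right) + \left(-7\right)^{2}} = \sqrt{-1146 + 49} = \sqrt{-1097} = i \sqrt{1097}$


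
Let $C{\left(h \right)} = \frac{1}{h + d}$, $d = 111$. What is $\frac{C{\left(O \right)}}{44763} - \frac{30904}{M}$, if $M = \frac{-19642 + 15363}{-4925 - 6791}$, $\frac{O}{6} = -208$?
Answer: $- \frac{18427809241125463}{217781977149} \approx -84616.0$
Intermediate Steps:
$O = -1248$ ($O = 6 \left(-208\right) = -1248$)
$C{\left(h \right)} = \frac{1}{111 + h}$ ($C{\left(h \right)} = \frac{1}{h + 111} = \frac{1}{111 + h}$)
$M = \frac{4279}{11716}$ ($M = - \frac{4279}{-11716} = \left(-4279\right) \left(- \frac{1}{11716}\right) = \frac{4279}{11716} \approx 0.36523$)
$\frac{C{\left(O \right)}}{44763} - \frac{30904}{M} = \frac{1}{\left(111 - 1248\right) 44763} - \frac{30904}{\frac{4279}{11716}} = \frac{1}{-1137} \cdot \frac{1}{44763} - \frac{362071264}{4279} = \left(- \frac{1}{1137}\right) \frac{1}{44763} - \frac{362071264}{4279} = - \frac{1}{50895531} - \frac{362071264}{4279} = - \frac{18427809241125463}{217781977149}$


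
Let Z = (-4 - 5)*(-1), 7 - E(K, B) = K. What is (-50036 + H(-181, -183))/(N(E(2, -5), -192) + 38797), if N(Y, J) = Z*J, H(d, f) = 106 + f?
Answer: -50113/37069 ≈ -1.3519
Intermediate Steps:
E(K, B) = 7 - K
Z = 9 (Z = -9*(-1) = 9)
N(Y, J) = 9*J
(-50036 + H(-181, -183))/(N(E(2, -5), -192) + 38797) = (-50036 + (106 - 183))/(9*(-192) + 38797) = (-50036 - 77)/(-1728 + 38797) = -50113/37069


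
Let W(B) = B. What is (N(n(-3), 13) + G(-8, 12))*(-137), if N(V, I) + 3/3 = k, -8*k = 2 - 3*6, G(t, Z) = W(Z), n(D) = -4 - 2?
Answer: -1781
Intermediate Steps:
n(D) = -6
G(t, Z) = Z
k = 2 (k = -(2 - 3*6)/8 = -(2 - 18)/8 = -⅛*(-16) = 2)
N(V, I) = 1 (N(V, I) = -1 + 2 = 1)
(N(n(-3), 13) + G(-8, 12))*(-137) = (1 + 12)*(-137) = 13*(-137) = -1781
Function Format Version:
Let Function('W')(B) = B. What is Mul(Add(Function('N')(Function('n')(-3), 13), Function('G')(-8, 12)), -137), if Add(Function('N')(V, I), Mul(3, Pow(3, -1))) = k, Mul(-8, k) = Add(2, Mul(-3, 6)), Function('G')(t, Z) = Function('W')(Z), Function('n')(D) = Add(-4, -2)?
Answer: -1781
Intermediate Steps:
Function('n')(D) = -6
Function('G')(t, Z) = Z
k = 2 (k = Mul(Rational(-1, 8), Add(2, Mul(-3, 6))) = Mul(Rational(-1, 8), Add(2, -18)) = Mul(Rational(-1, 8), -16) = 2)
Function('N')(V, I) = 1 (Function('N')(V, I) = Add(-1, 2) = 1)
Mul(Add(Function('N')(Function('n')(-3), 13), Function('G')(-8, 12)), -137) = Mul(Add(1, 12), -137) = Mul(13, -137) = -1781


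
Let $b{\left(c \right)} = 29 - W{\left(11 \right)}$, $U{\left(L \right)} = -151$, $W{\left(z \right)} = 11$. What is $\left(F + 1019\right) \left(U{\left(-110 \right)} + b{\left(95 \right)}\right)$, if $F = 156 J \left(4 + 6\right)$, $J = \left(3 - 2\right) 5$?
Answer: $-1172927$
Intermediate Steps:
$J = 5$ ($J = 1 \cdot 5 = 5$)
$b{\left(c \right)} = 18$ ($b{\left(c \right)} = 29 - 11 = 18$)
$F = 7800$ ($F = 156 \cdot 5 \left(4 + 6\right) = 156 \cdot 5 \cdot 10 = 156 \cdot 50 = 7800$)
$\left(F + 1019\right) \left(U{\left(-110 \right)} + b{\left(95 \right)}\right) = \left(7800 + 1019\right) \left(-151 + 18\right) = 8819 \left(-133\right) = -1172927$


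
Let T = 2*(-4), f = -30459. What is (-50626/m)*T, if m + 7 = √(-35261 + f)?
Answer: -2835056/65769 - 810016*I*√16430/65769 ≈ -43.106 - 1578.7*I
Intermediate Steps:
m = -7 + 2*I*√16430 (m = -7 + √(-35261 - 30459) = -7 + √(-65720) = -7 + 2*I*√16430 ≈ -7.0 + 256.36*I)
T = -8
(-50626/m)*T = -50626/(-7 + 2*I*√16430)*(-8) = 405008/(-7 + 2*I*√16430)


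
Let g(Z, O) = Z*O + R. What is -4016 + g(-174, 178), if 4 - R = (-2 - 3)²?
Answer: -35009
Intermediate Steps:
R = -21 (R = 4 - (-2 - 3)² = 4 - 1*(-5)² = 4 - 1*25 = 4 - 25 = -21)
g(Z, O) = -21 + O*Z (g(Z, O) = Z*O - 21 = O*Z - 21 = -21 + O*Z)
-4016 + g(-174, 178) = -4016 + (-21 + 178*(-174)) = -4016 + (-21 - 30972) = -4016 - 30993 = -35009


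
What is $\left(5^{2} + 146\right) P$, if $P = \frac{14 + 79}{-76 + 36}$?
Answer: $- \frac{15903}{40} \approx -397.58$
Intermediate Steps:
$P = - \frac{93}{40}$ ($P = \frac{93}{-40} = 93 \left(- \frac{1}{40}\right) = - \frac{93}{40} \approx -2.325$)
$\left(5^{2} + 146\right) P = \left(5^{2} + 146\right) \left(- \frac{93}{40}\right) = \left(25 + 146\right) \left(- \frac{93}{40}\right) = 171 \left(- \frac{93}{40}\right) = - \frac{15903}{40}$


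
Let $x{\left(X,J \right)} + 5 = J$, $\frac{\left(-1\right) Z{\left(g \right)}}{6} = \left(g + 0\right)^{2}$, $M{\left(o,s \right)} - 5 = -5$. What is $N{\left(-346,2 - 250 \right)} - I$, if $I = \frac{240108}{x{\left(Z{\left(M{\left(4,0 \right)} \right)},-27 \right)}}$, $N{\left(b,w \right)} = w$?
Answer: $\frac{58043}{8} \approx 7255.4$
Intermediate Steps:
$M{\left(o,s \right)} = 0$ ($M{\left(o,s \right)} = 5 - 5 = 0$)
$Z{\left(g \right)} = - 6 g^{2}$ ($Z{\left(g \right)} = - 6 \left(g + 0\right)^{2} = - 6 g^{2}$)
$x{\left(X,J \right)} = -5 + J$
$I = - \frac{60027}{8}$ ($I = \frac{240108}{-5 - 27} = \frac{240108}{-32} = 240108 \left(- \frac{1}{32}\right) = - \frac{60027}{8} \approx -7503.4$)
$N{\left(-346,2 - 250 \right)} - I = \left(2 - 250\right) - - \frac{60027}{8} = -248 + \frac{60027}{8} = \frac{58043}{8}$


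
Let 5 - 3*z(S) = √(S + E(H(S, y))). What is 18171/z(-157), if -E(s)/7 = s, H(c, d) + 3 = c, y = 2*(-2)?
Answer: -272565/938 - 163539*√107/938 ≈ -2094.1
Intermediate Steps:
y = -4
H(c, d) = -3 + c
E(s) = -7*s
z(S) = 5/3 - √(21 - 6*S)/3 (z(S) = 5/3 - √(S - 7*(-3 + S))/3 = 5/3 - √(S + (21 - 7*S))/3 = 5/3 - √(21 - 6*S)/3)
18171/z(-157) = 18171/(5/3 - √(21 - 6*(-157))/3) = 18171/(5/3 - √(21 + 942)/3) = 18171/(5/3 - √107)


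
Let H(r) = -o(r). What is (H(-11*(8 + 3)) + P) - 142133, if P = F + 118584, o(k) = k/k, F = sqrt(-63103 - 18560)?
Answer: -23550 + I*sqrt(81663) ≈ -23550.0 + 285.77*I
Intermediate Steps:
F = I*sqrt(81663) (F = sqrt(-81663) = I*sqrt(81663) ≈ 285.77*I)
o(k) = 1
H(r) = -1 (H(r) = -1*1 = -1)
P = 118584 + I*sqrt(81663) (P = I*sqrt(81663) + 118584 = 118584 + I*sqrt(81663) ≈ 1.1858e+5 + 285.77*I)
(H(-11*(8 + 3)) + P) - 142133 = (-1 + (118584 + I*sqrt(81663))) - 142133 = (118583 + I*sqrt(81663)) - 142133 = -23550 + I*sqrt(81663)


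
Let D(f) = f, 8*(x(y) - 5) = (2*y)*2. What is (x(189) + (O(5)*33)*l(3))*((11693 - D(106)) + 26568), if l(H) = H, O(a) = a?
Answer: 45366295/2 ≈ 2.2683e+7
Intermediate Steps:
x(y) = 5 + y/2 (x(y) = 5 + ((2*y)*2)/8 = 5 + (4*y)/8 = 5 + y/2)
(x(189) + (O(5)*33)*l(3))*((11693 - D(106)) + 26568) = ((5 + (½)*189) + (5*33)*3)*((11693 - 1*106) + 26568) = ((5 + 189/2) + 165*3)*((11693 - 106) + 26568) = (199/2 + 495)*(11587 + 26568) = (1189/2)*38155 = 45366295/2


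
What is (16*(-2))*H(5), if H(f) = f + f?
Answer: -320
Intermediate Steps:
H(f) = 2*f
(16*(-2))*H(5) = (16*(-2))*(2*5) = -32*10 = -320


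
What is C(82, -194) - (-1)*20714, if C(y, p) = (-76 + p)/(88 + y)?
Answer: 352111/17 ≈ 20712.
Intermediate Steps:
C(y, p) = (-76 + p)/(88 + y)
C(82, -194) - (-1)*20714 = (-76 - 194)/(88 + 82) - (-1)*20714 = -270/170 - 1*(-20714) = (1/170)*(-270) + 20714 = -27/17 + 20714 = 352111/17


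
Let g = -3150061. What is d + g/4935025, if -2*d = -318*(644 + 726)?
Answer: 1074993345689/4935025 ≈ 2.1783e+5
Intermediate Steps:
d = 217830 (d = -(-159)*(644 + 726) = -(-159)*1370 = -1/2*(-435660) = 217830)
d + g/4935025 = 217830 - 3150061/4935025 = 1074993345689/4935025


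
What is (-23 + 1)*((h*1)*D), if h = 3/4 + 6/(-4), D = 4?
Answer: 66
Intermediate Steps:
h = -¾ (h = 3*(¼) + 6*(-¼) = ¾ - 3/2 = -¾ ≈ -0.75000)
(-23 + 1)*((h*1)*D) = (-23 + 1)*(-¾*1*4) = -(-33)*4/2 = -22*(-3) = 66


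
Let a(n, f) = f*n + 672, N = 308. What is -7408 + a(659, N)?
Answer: 196236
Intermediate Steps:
a(n, f) = 672 + f*n
-7408 + a(659, N) = -7408 + (672 + 308*659) = -7408 + (672 + 202972) = -7408 + 203644 = 196236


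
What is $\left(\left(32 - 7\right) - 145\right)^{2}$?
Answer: $14400$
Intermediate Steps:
$\left(\left(32 - 7\right) - 145\right)^{2} = \left(25 - 145\right)^{2} = \left(-120\right)^{2} = 14400$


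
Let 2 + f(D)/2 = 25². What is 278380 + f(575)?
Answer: 279626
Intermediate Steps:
f(D) = 1246 (f(D) = -4 + 2*25² = -4 + 2*625 = -4 + 1250 = 1246)
278380 + f(575) = 278380 + 1246 = 279626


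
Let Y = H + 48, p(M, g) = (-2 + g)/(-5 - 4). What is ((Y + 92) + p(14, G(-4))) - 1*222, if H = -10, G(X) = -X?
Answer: -830/9 ≈ -92.222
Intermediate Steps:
p(M, g) = 2/9 - g/9 (p(M, g) = (-2 + g)/(-9) = (-2 + g)*(-⅑) = 2/9 - g/9)
Y = 38 (Y = -10 + 48 = 38)
((Y + 92) + p(14, G(-4))) - 1*222 = ((38 + 92) + (2/9 - (-1)*(-4)/9)) - 1*222 = (130 + (2/9 - ⅑*4)) - 222 = (130 + (2/9 - 4/9)) - 222 = (130 - 2/9) - 222 = 1168/9 - 222 = -830/9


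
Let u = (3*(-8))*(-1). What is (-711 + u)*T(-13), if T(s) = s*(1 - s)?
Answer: 125034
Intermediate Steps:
u = 24 (u = -24*(-1) = 24)
(-711 + u)*T(-13) = (-711 + 24)*(-13*(1 - 1*(-13))) = -(-8931)*(1 + 13) = -(-8931)*14 = -687*(-182) = 125034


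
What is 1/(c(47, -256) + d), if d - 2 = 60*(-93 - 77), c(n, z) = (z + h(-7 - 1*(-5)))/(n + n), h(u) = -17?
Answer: -94/958885 ≈ -9.8031e-5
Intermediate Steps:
c(n, z) = (-17 + z)/(2*n) (c(n, z) = (z - 17)/(n + n) = (-17 + z)/((2*n)) = (-17 + z)*(1/(2*n)) = (-17 + z)/(2*n))
d = -10198 (d = 2 + 60*(-93 - 77) = 2 + 60*(-170) = 2 - 10200 = -10198)
1/(c(47, -256) + d) = 1/((½)*(-17 - 256)/47 - 10198) = 1/((½)*(1/47)*(-273) - 10198) = 1/(-273/94 - 10198) = 1/(-958885/94) = -94/958885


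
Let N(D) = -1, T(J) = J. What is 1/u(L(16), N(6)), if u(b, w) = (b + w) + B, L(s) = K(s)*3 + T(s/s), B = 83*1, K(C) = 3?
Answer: 1/92 ≈ 0.010870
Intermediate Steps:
B = 83
L(s) = 10 (L(s) = 3*3 + s/s = 9 + 1 = 10)
u(b, w) = 83 + b + w (u(b, w) = (b + w) + 83 = 83 + b + w)
1/u(L(16), N(6)) = 1/(83 + 10 - 1) = 1/92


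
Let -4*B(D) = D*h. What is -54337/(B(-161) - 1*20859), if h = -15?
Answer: 217348/85851 ≈ 2.5317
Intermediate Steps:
B(D) = 15*D/4 (B(D) = -D*(-15)/4 = -(-15)*D/4 = 15*D/4)
-54337/(B(-161) - 1*20859) = -54337/((15/4)*(-161) - 1*20859) = -54337/(-2415/4 - 20859) = -54337/(-85851/4) = -54337*(-4/85851) = 217348/85851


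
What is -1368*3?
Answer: -4104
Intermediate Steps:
-1368*3 = -228*18 = -4104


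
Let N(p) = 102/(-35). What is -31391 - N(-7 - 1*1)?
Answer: -1098583/35 ≈ -31388.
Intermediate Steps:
N(p) = -102/35 (N(p) = 102*(-1/35) = -102/35)
-31391 - N(-7 - 1*1) = -31391 - 1*(-102/35) = -31391 + 102/35 = -1098583/35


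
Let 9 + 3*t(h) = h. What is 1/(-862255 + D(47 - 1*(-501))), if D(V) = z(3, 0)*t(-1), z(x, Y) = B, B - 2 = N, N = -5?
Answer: -1/862245 ≈ -1.1598e-6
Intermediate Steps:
B = -3 (B = 2 - 5 = -3)
z(x, Y) = -3
t(h) = -3 + h/3
D(V) = 10 (D(V) = -3*(-3 + (⅓)*(-1)) = -3*(-3 - ⅓) = -3*(-10/3) = 10)
1/(-862255 + D(47 - 1*(-501))) = 1/(-862255 + 10) = 1/(-862245) = -1/862245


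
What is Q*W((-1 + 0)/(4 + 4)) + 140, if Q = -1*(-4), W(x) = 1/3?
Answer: 424/3 ≈ 141.33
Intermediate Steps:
W(x) = ⅓
Q = 4
Q*W((-1 + 0)/(4 + 4)) + 140 = 4*(⅓) + 140 = 4/3 + 140 = 424/3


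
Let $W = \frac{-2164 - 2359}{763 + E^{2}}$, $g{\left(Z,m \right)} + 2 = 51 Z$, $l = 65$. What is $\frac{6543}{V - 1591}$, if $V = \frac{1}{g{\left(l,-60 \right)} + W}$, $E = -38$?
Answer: $- \frac{47811454524}{11625861181} \approx -4.1125$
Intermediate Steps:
$g{\left(Z,m \right)} = -2 + 51 Z$
$W = - \frac{4523}{2207}$ ($W = \frac{-2164 - 2359}{763 + \left(-38\right)^{2}} = - \frac{4523}{763 + 1444} = - \frac{4523}{2207} \approx -2.0494$)
$V = \frac{2207}{7307268}$ ($V = \frac{1}{\left(-2 + 51 \cdot 65\right) - \frac{4523}{2207}} = \frac{1}{\left(-2 + 3315\right) - \frac{4523}{2207}} = \frac{1}{3313 - \frac{4523}{2207}} = \frac{1}{\frac{7307268}{2207}} = \frac{2207}{7307268} \approx 0.00030203$)
$\frac{6543}{V - 1591} = \frac{6543}{\frac{2207}{7307268} - 1591} = \frac{6543}{- \frac{11625861181}{7307268}} = 6543 \left(- \frac{7307268}{11625861181}\right) = - \frac{47811454524}{11625861181}$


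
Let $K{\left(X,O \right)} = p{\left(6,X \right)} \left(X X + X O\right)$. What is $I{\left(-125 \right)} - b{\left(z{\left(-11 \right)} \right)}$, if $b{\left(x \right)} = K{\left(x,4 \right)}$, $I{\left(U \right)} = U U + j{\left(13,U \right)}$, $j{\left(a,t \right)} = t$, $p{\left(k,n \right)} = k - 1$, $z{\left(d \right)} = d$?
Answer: $15115$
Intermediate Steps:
$p{\left(k,n \right)} = -1 + k$ ($p{\left(k,n \right)} = k - 1 = -1 + k$)
$I{\left(U \right)} = U + U^{2}$ ($I{\left(U \right)} = U U + U = U^{2} + U = U + U^{2}$)
$K{\left(X,O \right)} = 5 X^{2} + 5 O X$ ($K{\left(X,O \right)} = \left(-1 + 6\right) \left(X X + X O\right) = 5 \left(X^{2} + O X\right) = 5 X^{2} + 5 O X$)
$b{\left(x \right)} = 5 x \left(4 + x\right)$
$I{\left(-125 \right)} - b{\left(z{\left(-11 \right)} \right)} = - 125 \left(1 - 125\right) - 5 \left(-11\right) \left(4 - 11\right) = \left(-125\right) \left(-124\right) - 5 \left(-11\right) \left(-7\right) = 15500 - 385 = 15115$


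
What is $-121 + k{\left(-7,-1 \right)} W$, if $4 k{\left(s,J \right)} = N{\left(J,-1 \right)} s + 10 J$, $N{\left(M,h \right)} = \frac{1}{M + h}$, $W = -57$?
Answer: $- \frac{227}{8} \approx -28.375$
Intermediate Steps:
$k{\left(s,J \right)} = \frac{5 J}{2} + \frac{s}{4 \left(-1 + J\right)}$ ($k{\left(s,J \right)} = \frac{\frac{s}{J - 1} + 10 J}{4} = \frac{\frac{s}{-1 + J} + 10 J}{4} = \frac{10 J + \frac{s}{-1 + J}}{4} = \frac{5 J}{2} + \frac{s}{4 \left(-1 + J\right)}$)
$-121 + k{\left(-7,-1 \right)} W = -121 + \frac{-7 + 10 \left(-1\right) \left(-1 - 1\right)}{4 \left(-1 - 1\right)} \left(-57\right) = -121 + \frac{-7 + 10 \left(-1\right) \left(-2\right)}{4 \left(-2\right)} \left(-57\right) = -121 + \frac{1}{4} \left(- \frac{1}{2}\right) \left(-7 + 20\right) \left(-57\right) = -121 + \frac{1}{4} \left(- \frac{1}{2}\right) 13 \left(-57\right) = -121 - - \frac{741}{8} = -121 + \frac{741}{8} = - \frac{227}{8}$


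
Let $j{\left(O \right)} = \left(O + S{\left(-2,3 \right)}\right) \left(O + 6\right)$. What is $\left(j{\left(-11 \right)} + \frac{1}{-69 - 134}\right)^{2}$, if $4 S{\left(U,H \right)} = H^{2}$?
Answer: $\frac{1261741441}{659344} \approx 1913.6$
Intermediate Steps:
$S{\left(U,H \right)} = \frac{H^{2}}{4}$
$j{\left(O \right)} = \left(6 + O\right) \left(\frac{9}{4} + O\right)$ ($j{\left(O \right)} = \left(O + \frac{3^{2}}{4}\right) \left(O + 6\right) = \left(O + \frac{1}{4} \cdot 9\right) \left(6 + O\right) = \left(O + \frac{9}{4}\right) \left(6 + O\right) = \left(\frac{9}{4} + O\right) \left(6 + O\right) = \left(6 + O\right) \left(\frac{9}{4} + O\right)$)
$\left(j{\left(-11 \right)} + \frac{1}{-69 - 134}\right)^{2} = \left(\left(\frac{27}{2} + \left(-11\right)^{2} + \frac{33}{4} \left(-11\right)\right) + \frac{1}{-69 - 134}\right)^{2} = \left(\left(\frac{27}{2} + 121 - \frac{363}{4}\right) + \frac{1}{-203}\right)^{2} = \left(\frac{175}{4} - \frac{1}{203}\right)^{2} = \left(\frac{35521}{812}\right)^{2} = \frac{1261741441}{659344}$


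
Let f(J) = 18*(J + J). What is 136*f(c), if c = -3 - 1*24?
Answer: -132192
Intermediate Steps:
c = -27 (c = -3 - 24 = -27)
f(J) = 36*J (f(J) = 18*(2*J) = 36*J)
136*f(c) = 136*(36*(-27)) = 136*(-972) = -132192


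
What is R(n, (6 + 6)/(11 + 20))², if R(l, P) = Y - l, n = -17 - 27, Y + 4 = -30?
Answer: 100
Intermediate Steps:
Y = -34 (Y = -4 - 30 = -34)
n = -44
R(l, P) = -34 - l
R(n, (6 + 6)/(11 + 20))² = (-34 - 1*(-44))² = (-34 + 44)² = 10² = 100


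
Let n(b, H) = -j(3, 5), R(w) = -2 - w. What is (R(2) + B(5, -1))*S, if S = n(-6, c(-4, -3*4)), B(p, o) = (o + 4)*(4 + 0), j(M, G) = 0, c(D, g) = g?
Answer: 0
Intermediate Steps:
n(b, H) = 0 (n(b, H) = -1*0 = 0)
B(p, o) = 16 + 4*o (B(p, o) = (4 + o)*4 = 16 + 4*o)
S = 0
(R(2) + B(5, -1))*S = ((-2 - 1*2) + (16 + 4*(-1)))*0 = ((-2 - 2) + (16 - 4))*0 = (-4 + 12)*0 = 8*0 = 0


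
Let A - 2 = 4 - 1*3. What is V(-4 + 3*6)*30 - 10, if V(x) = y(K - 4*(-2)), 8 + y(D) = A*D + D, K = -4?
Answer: 230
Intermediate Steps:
A = 3 (A = 2 + (4 - 1*3) = 2 + (4 - 3) = 2 + 1 = 3)
y(D) = -8 + 4*D (y(D) = -8 + (3*D + D) = -8 + 4*D)
V(x) = 8 (V(x) = -8 + 4*(-4 - 4*(-2)) = -8 + 4*(-4 + 8) = -8 + 4*4 = -8 + 16 = 8)
V(-4 + 3*6)*30 - 10 = 8*30 - 10 = 240 - 10 = 230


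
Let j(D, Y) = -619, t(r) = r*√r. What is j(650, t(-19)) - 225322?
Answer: -225941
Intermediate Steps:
t(r) = r^(3/2)
j(650, t(-19)) - 225322 = -619 - 225322 = -225941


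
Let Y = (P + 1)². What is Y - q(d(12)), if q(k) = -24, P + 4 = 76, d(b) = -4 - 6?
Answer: 5353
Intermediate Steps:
d(b) = -10
P = 72 (P = -4 + 76 = 72)
Y = 5329 (Y = (72 + 1)² = 73² = 5329)
Y - q(d(12)) = 5329 - 1*(-24) = 5329 + 24 = 5353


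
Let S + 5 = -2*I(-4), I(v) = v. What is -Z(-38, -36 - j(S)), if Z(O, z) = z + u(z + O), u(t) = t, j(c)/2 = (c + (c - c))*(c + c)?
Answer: 182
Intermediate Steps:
S = 3 (S = -5 - 2*(-4) = -5 + 8 = 3)
j(c) = 4*c² (j(c) = 2*((c + (c - c))*(c + c)) = 2*((c + 0)*(2*c)) = 2*(c*(2*c)) = 2*(2*c²) = 4*c²)
Z(O, z) = O + 2*z (Z(O, z) = z + (z + O) = z + (O + z) = O + 2*z)
-Z(-38, -36 - j(S)) = -(-38 + 2*(-36 - 4*3²)) = -(-38 + 2*(-36 - 4*9)) = -(-38 + 2*(-36 - 1*36)) = -(-38 + 2*(-36 - 36)) = -(-38 + 2*(-72)) = -(-38 - 144) = -1*(-182) = 182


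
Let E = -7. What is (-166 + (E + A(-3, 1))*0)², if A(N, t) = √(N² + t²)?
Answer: 27556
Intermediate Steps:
(-166 + (E + A(-3, 1))*0)² = (-166 + (-7 + √((-3)² + 1²))*0)² = (-166 + (-7 + √(9 + 1))*0)² = (-166 + (-7 + √10)*0)² = (-166 + 0)² = (-166)² = 27556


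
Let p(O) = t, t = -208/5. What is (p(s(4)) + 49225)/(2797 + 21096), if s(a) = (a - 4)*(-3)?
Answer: 245917/119465 ≈ 2.0585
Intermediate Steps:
t = -208/5 (t = -208*1/5 = -208/5 ≈ -41.600)
s(a) = 12 - 3*a (s(a) = (-4 + a)*(-3) = 12 - 3*a)
p(O) = -208/5
(p(s(4)) + 49225)/(2797 + 21096) = (-208/5 + 49225)/(2797 + 21096) = (245917/5)/23893 = (245917/5)*(1/23893) = 245917/119465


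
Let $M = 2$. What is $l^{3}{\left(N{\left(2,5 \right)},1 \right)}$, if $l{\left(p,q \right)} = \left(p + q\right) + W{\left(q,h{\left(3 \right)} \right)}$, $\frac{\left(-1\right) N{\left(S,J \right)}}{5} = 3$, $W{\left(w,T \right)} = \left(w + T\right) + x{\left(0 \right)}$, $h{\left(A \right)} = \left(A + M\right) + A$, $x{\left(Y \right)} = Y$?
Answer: $-125$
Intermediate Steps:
$h{\left(A \right)} = 2 + 2 A$ ($h{\left(A \right)} = \left(A + 2\right) + A = \left(2 + A\right) + A = 2 + 2 A$)
$W{\left(w,T \right)} = T + w$ ($W{\left(w,T \right)} = \left(w + T\right) + 0 = \left(T + w\right) + 0 = T + w$)
$N{\left(S,J \right)} = -15$ ($N{\left(S,J \right)} = \left(-5\right) 3 = -15$)
$l{\left(p,q \right)} = 8 + p + 2 q$ ($l{\left(p,q \right)} = \left(p + q\right) + \left(\left(2 + 2 \cdot 3\right) + q\right) = \left(p + q\right) + \left(\left(2 + 6\right) + q\right) = \left(p + q\right) + \left(8 + q\right) = 8 + p + 2 q$)
$l^{3}{\left(N{\left(2,5 \right)},1 \right)} = \left(8 - 15 + 2 \cdot 1\right)^{3} = \left(8 - 15 + 2\right)^{3} = \left(-5\right)^{3} = -125$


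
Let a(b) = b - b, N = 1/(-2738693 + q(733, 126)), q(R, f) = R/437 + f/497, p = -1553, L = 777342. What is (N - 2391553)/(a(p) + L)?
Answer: -203218312687007533/66053367673942284 ≈ -3.0766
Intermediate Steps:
q(R, f) = R/437 + f/497 (q(R, f) = R*(1/437) + f*(1/497) = R/437 + f/497)
N = -31027/84973367802 (N = 1/(-2738693 + ((1/437)*733 + (1/497)*126)) = 1/(-2738693 + (733/437 + 18/71)) = 1/(-2738693 + 59909/31027) = 1/(-84973367802/31027) = -31027/84973367802 ≈ -3.6514e-7)
a(b) = 0
(N - 2391553)/(a(p) + L) = (-31027/84973367802 - 2391553)/(0 + 777342) = -203218312687007533/84973367802/777342 = -203218312687007533/84973367802*1/777342 = -203218312687007533/66053367673942284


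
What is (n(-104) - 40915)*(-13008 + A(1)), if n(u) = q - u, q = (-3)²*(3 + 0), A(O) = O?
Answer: 530477488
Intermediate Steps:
q = 27 (q = 9*3 = 27)
n(u) = 27 - u
(n(-104) - 40915)*(-13008 + A(1)) = ((27 - 1*(-104)) - 40915)*(-13008 + 1) = ((27 + 104) - 40915)*(-13007) = (131 - 40915)*(-13007) = -40784*(-13007) = 530477488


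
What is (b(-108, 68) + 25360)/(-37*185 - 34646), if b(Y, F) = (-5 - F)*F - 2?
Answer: -20394/41491 ≈ -0.49153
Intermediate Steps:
b(Y, F) = -2 + F*(-5 - F) (b(Y, F) = F*(-5 - F) - 2 = -2 + F*(-5 - F))
(b(-108, 68) + 25360)/(-37*185 - 34646) = ((-2 - 1*68² - 5*68) + 25360)/(-37*185 - 34646) = ((-2 - 1*4624 - 340) + 25360)/(-6845 - 34646) = ((-2 - 4624 - 340) + 25360)/(-41491) = (-4966 + 25360)*(-1/41491) = 20394*(-1/41491) = -20394/41491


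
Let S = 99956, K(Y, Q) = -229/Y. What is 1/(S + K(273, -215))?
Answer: 273/27287759 ≈ 1.0004e-5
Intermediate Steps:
1/(S + K(273, -215)) = 1/(99956 - 229/273) = 1/(27287759/273) = 273/27287759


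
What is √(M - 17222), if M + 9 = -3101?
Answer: 2*I*√5083 ≈ 142.59*I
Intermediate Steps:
M = -3110 (M = -9 - 3101 = -3110)
√(M - 17222) = √(-3110 - 17222) = √(-20332) = 2*I*√5083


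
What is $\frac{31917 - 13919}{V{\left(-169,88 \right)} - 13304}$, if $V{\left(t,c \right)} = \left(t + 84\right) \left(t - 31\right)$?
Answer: $\frac{8999}{1848} \approx 4.8696$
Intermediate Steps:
$V{\left(t,c \right)} = \left(-31 + t\right) \left(84 + t\right)$ ($V{\left(t,c \right)} = \left(84 + t\right) \left(-31 + t\right) = \left(-31 + t\right) \left(84 + t\right)$)
$\frac{31917 - 13919}{V{\left(-169,88 \right)} - 13304} = \frac{31917 - 13919}{\left(-2604 + \left(-169\right)^{2} + 53 \left(-169\right)\right) - 13304} = \frac{17998}{\left(-2604 + 28561 - 8957\right) - 13304} = \frac{17998}{17000 - 13304} = \frac{17998}{3696} = 17998 \cdot \frac{1}{3696} = \frac{8999}{1848}$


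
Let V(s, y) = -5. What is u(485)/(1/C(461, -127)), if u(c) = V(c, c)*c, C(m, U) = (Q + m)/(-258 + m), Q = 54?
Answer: -1248875/203 ≈ -6152.1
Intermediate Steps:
C(m, U) = (54 + m)/(-258 + m)
u(c) = -5*c
u(485)/(1/C(461, -127)) = (-5*485)/(1/((54 + 461)/(-258 + 461))) = -2425*515/203 = -1248875/203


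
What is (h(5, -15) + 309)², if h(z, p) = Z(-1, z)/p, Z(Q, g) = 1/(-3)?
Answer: 193376836/2025 ≈ 95495.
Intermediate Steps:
Z(Q, g) = -⅓ (Z(Q, g) = 1*(-⅓) = -⅓)
h(z, p) = -1/(3*p)
(h(5, -15) + 309)² = (-⅓/(-15) + 309)² = (-⅓*(-1/15) + 309)² = (1/45 + 309)² = (13906/45)² = 193376836/2025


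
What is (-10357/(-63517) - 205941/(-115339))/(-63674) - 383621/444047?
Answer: -89477955753593258571/103568392842961294157 ≈ -0.86395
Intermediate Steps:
(-10357/(-63517) - 205941/(-115339))/(-63674) - 383621/444047 = (-10357*(-1/63517) - 205941*(-1/115339))*(-1/63674) - 383621*1/444047 = (10357/63517 + 205941/115339)*(-1/63674) - 383621/444047 = (14275320520/7325987263)*(-1/63674) - 383621/444047 = -7137660260/233237456492131 - 383621/444047 = -89477955753593258571/103568392842961294157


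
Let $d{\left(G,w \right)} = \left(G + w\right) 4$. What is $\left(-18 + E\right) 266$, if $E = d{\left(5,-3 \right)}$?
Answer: $-2660$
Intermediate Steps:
$d{\left(G,w \right)} = 4 G + 4 w$
$E = 8$ ($E = 4 \cdot 5 + 4 \left(-3\right) = 20 - 12 = 8$)
$\left(-18 + E\right) 266 = \left(-18 + 8\right) 266 = \left(-10\right) 266 = -2660$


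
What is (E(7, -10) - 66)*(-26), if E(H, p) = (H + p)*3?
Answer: 1950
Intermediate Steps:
E(H, p) = 3*H + 3*p
(E(7, -10) - 66)*(-26) = ((3*7 + 3*(-10)) - 66)*(-26) = ((21 - 30) - 66)*(-26) = (-9 - 66)*(-26) = -75*(-26) = 1950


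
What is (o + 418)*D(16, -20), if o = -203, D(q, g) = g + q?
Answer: -860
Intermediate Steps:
(o + 418)*D(16, -20) = (-203 + 418)*(-20 + 16) = 215*(-4) = -860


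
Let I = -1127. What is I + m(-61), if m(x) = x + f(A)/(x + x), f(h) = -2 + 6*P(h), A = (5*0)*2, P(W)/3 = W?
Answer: -72467/61 ≈ -1188.0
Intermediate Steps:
P(W) = 3*W
A = 0 (A = 0*2 = 0)
f(h) = -2 + 18*h (f(h) = -2 + 6*(3*h) = -2 + 18*h)
m(x) = x - 1/x (m(x) = x + (-2 + 18*0)/(x + x) = x + (-2 + 0)/((2*x)) = x + (1/(2*x))*(-2) = x - 1/x)
I + m(-61) = -1127 + (-61 - 1/(-61)) = -1127 + (-61 - 1*(-1/61)) = -1127 + (-61 + 1/61) = -1127 - 3720/61 = -72467/61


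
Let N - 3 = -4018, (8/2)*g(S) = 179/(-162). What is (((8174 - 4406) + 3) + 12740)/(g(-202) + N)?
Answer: -10699128/2601899 ≈ -4.1120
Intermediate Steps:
g(S) = -179/648 (g(S) = (179/(-162))/4 = (179*(-1/162))/4 = (¼)*(-179/162) = -179/648)
N = -4015 (N = 3 - 4018 = -4015)
(((8174 - 4406) + 3) + 12740)/(g(-202) + N) = (((8174 - 4406) + 3) + 12740)/(-179/648 - 4015) = ((3768 + 3) + 12740)/(-2601899/648) = (3771 + 12740)*(-648/2601899) = 16511*(-648/2601899) = -10699128/2601899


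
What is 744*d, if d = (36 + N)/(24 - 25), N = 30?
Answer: -49104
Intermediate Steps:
d = -66 (d = (36 + 30)/(24 - 25) = 66/(-1) = 66*(-1) = -66)
744*d = 744*(-66) = -49104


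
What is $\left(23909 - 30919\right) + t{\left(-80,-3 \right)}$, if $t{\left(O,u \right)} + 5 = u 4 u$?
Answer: $-6979$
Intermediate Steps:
$t{\left(O,u \right)} = -5 + 4 u^{2}$ ($t{\left(O,u \right)} = -5 + u 4 u = -5 + 4 u u = -5 + 4 u^{2}$)
$\left(23909 - 30919\right) + t{\left(-80,-3 \right)} = \left(23909 - 30919\right) - \left(5 - 4 \left(-3\right)^{2}\right) = -7010 + \left(-5 + 4 \cdot 9\right) = -7010 + \left(-5 + 36\right) = -7010 + 31 = -6979$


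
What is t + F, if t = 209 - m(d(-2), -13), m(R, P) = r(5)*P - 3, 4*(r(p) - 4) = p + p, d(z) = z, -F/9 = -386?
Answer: 7541/2 ≈ 3770.5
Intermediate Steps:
F = 3474 (F = -9*(-386) = 3474)
r(p) = 4 + p/2 (r(p) = 4 + (p + p)/4 = 4 + (2*p)/4 = 4 + p/2)
m(R, P) = -3 + 13*P/2 (m(R, P) = (4 + (½)*5)*P - 3 = (4 + 5/2)*P - 3 = 13*P/2 - 3 = -3 + 13*P/2)
t = 593/2 (t = 209 - (-3 + (13/2)*(-13)) = 209 - (-3 - 169/2) = 209 - 1*(-175/2) = 209 + 175/2 = 593/2 ≈ 296.50)
t + F = 593/2 + 3474 = 7541/2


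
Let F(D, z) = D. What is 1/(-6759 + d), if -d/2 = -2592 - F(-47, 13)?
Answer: -1/1669 ≈ -0.00059916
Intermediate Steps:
d = 5090 (d = -2*(-2592 - 1*(-47)) = -2*(-2592 + 47) = -2*(-2545) = 5090)
1/(-6759 + d) = 1/(-6759 + 5090) = 1/(-1669) = -1/1669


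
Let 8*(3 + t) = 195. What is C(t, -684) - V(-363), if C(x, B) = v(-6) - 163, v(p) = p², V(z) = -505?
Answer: 378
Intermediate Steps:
t = 171/8 (t = -3 + (⅛)*195 = -3 + 195/8 = 171/8 ≈ 21.375)
C(x, B) = -127 (C(x, B) = (-6)² - 163 = 36 - 163 = -127)
C(t, -684) - V(-363) = -127 - 1*(-505) = -127 + 505 = 378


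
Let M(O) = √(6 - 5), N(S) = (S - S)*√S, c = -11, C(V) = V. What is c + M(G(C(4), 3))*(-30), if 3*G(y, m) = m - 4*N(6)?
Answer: -41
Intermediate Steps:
N(S) = 0 (N(S) = 0*√S = 0)
G(y, m) = m/3 (G(y, m) = (m - 4*0)/3 = (m + 0)/3 = m/3)
M(O) = 1 (M(O) = √1 = 1)
c + M(G(C(4), 3))*(-30) = -11 + 1*(-30) = -11 - 30 = -41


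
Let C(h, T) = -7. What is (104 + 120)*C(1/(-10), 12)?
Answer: -1568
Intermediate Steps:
(104 + 120)*C(1/(-10), 12) = (104 + 120)*(-7) = 224*(-7) = -1568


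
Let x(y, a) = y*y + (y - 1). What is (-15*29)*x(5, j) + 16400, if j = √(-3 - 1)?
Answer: 3785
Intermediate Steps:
j = 2*I (j = √(-4) = 2*I ≈ 2.0*I)
x(y, a) = -1 + y + y² (x(y, a) = y² + (-1 + y) = -1 + y + y²)
(-15*29)*x(5, j) + 16400 = (-15*29)*(-1 + 5 + 5²) + 16400 = -435*(-1 + 5 + 25) + 16400 = -435*29 + 16400 = -12615 + 16400 = 3785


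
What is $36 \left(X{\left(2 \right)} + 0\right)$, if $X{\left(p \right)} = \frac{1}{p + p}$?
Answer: $9$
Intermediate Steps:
$X{\left(p \right)} = \frac{1}{2 p}$
$36 \left(X{\left(2 \right)} + 0\right) = 36 \left(\frac{1}{2 \cdot 2} + 0\right) = 36 \left(\frac{1}{2} \cdot \frac{1}{2} + 0\right) = 36 \left(\frac{1}{4} + 0\right) = 36 \cdot \frac{1}{4} = 9$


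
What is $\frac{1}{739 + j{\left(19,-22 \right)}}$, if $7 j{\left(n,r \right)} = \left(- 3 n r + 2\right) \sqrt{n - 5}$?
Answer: $\frac{5173}{667775} - \frac{1256 \sqrt{14}}{667775} \approx 0.00070904$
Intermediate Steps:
$j{\left(n,r \right)} = \frac{\sqrt{-5 + n} \left(2 - 3 n r\right)}{7}$ ($j{\left(n,r \right)} = \frac{\left(- 3 n r + 2\right) \sqrt{n - 5}}{7} = \frac{\left(- 3 n r + 2\right) \sqrt{-5 + n}}{7} = \frac{\left(2 - 3 n r\right) \sqrt{-5 + n}}{7} = \frac{\sqrt{-5 + n} \left(2 - 3 n r\right)}{7}$)
$\frac{1}{739 + j{\left(19,-22 \right)}} = \frac{1}{739 + \frac{\sqrt{-5 + 19} \left(2 - 57 \left(-22\right)\right)}{7}} = \frac{1}{739 + \frac{\sqrt{14} \left(2 + 1254\right)}{7}} = \frac{1}{739 + \frac{1}{7} \sqrt{14} \cdot 1256} = \frac{1}{739 + \frac{1256 \sqrt{14}}{7}}$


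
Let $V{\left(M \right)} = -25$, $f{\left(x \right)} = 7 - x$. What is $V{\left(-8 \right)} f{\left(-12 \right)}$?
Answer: $-475$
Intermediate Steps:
$V{\left(-8 \right)} f{\left(-12 \right)} = - 25 \left(7 - -12\right) = - 25 \left(7 + 12\right) = \left(-25\right) 19 = -475$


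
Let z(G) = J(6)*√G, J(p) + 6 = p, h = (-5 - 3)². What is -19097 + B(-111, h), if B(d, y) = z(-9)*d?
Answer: -19097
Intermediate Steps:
h = 64 (h = (-8)² = 64)
J(p) = -6 + p
z(G) = 0 (z(G) = (-6 + 6)*√G = 0*√G = 0)
B(d, y) = 0 (B(d, y) = 0*d = 0)
-19097 + B(-111, h) = -19097 + 0 = -19097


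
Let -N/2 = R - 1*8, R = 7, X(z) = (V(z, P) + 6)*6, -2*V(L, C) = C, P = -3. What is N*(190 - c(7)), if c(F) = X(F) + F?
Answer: 276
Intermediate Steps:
V(L, C) = -C/2
X(z) = 45 (X(z) = (-½*(-3) + 6)*6 = (3/2 + 6)*6 = (15/2)*6 = 45)
c(F) = 45 + F
N = 2 (N = -2*(7 - 1*8) = -2*(7 - 8) = -2*(-1) = 2)
N*(190 - c(7)) = 2*(190 - (45 + 7)) = 2*(190 - 1*52) = 2*(190 - 52) = 2*138 = 276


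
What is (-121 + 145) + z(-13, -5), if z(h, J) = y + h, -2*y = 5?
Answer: 17/2 ≈ 8.5000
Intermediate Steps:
y = -5/2 (y = -½*5 = -5/2 ≈ -2.5000)
z(h, J) = -5/2 + h
(-121 + 145) + z(-13, -5) = (-121 + 145) + (-5/2 - 13) = 24 - 31/2 = 17/2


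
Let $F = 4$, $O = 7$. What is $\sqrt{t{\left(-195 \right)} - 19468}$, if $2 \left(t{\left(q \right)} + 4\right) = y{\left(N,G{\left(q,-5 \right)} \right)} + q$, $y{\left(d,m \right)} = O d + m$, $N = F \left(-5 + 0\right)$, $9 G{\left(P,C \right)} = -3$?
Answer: $\frac{i \sqrt{176757}}{3} \approx 140.14 i$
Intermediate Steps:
$G{\left(P,C \right)} = - \frac{1}{3}$ ($G{\left(P,C \right)} = \frac{1}{9} \left(-3\right) = - \frac{1}{3}$)
$N = -20$ ($N = 4 \left(-5 + 0\right) = 4 \left(-5\right) = -20$)
$y{\left(d,m \right)} = m + 7 d$ ($y{\left(d,m \right)} = 7 d + m = m + 7 d$)
$t{\left(q \right)} = - \frac{445}{6} + \frac{q}{2}$ ($t{\left(q \right)} = -4 + \frac{\left(- \frac{1}{3} + 7 \left(-20\right)\right) + q}{2} = -4 + \frac{\left(- \frac{1}{3} - 140\right) + q}{2} = -4 + \frac{- \frac{421}{3} + q}{2} = -4 + \left(- \frac{421}{6} + \frac{q}{2}\right) = - \frac{445}{6} + \frac{q}{2}$)
$\sqrt{t{\left(-195 \right)} - 19468} = \sqrt{\left(- \frac{445}{6} + \frac{1}{2} \left(-195\right)\right) - 19468} = \sqrt{\left(- \frac{445}{6} - \frac{195}{2}\right) - 19468} = \sqrt{- \frac{515}{3} - 19468} = \sqrt{- \frac{58919}{3}} = \frac{i \sqrt{176757}}{3}$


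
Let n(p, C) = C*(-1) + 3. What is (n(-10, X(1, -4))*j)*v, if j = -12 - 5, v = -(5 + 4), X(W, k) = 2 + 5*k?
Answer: 3213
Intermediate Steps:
n(p, C) = 3 - C (n(p, C) = -C + 3 = 3 - C)
v = -9 (v = -1*9 = -9)
j = -17
(n(-10, X(1, -4))*j)*v = ((3 - (2 + 5*(-4)))*(-17))*(-9) = ((3 - (2 - 20))*(-17))*(-9) = ((3 - 1*(-18))*(-17))*(-9) = ((3 + 18)*(-17))*(-9) = (21*(-17))*(-9) = -357*(-9) = 3213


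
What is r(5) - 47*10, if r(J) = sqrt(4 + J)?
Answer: -467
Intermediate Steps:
r(5) - 47*10 = sqrt(4 + 5) - 47*10 = sqrt(9) - 470 = 3 - 470 = -467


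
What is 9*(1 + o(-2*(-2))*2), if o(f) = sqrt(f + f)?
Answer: 9 + 36*sqrt(2) ≈ 59.912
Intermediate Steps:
o(f) = sqrt(2)*sqrt(f) (o(f) = sqrt(2*f) = sqrt(2)*sqrt(f))
9*(1 + o(-2*(-2))*2) = 9*(1 + (sqrt(2)*sqrt(-2*(-2)))*2) = 9*(1 + (sqrt(2)*sqrt(4))*2) = 9*(1 + (sqrt(2)*2)*2) = 9*(1 + (2*sqrt(2))*2) = 9*(1 + 4*sqrt(2)) = 9 + 36*sqrt(2)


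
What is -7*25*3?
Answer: -525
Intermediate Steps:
-7*25*3 = -175*3 = -525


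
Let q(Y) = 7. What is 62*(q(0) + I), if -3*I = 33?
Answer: -248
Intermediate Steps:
I = -11 (I = -⅓*33 = -11)
62*(q(0) + I) = 62*(7 - 11) = 62*(-4) = -248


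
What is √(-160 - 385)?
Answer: I*√545 ≈ 23.345*I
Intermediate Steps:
√(-160 - 385) = √(-545) = I*√545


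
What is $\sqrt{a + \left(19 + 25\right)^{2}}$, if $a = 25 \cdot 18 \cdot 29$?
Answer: $\sqrt{14986} \approx 122.42$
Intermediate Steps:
$a = 13050$ ($a = 450 \cdot 29 = 13050$)
$\sqrt{a + \left(19 + 25\right)^{2}} = \sqrt{13050 + \left(19 + 25\right)^{2}} = \sqrt{13050 + 44^{2}} = \sqrt{13050 + 1936} = \sqrt{14986}$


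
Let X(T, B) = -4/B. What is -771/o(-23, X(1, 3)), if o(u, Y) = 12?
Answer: -257/4 ≈ -64.250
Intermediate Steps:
-771/o(-23, X(1, 3)) = -771/12 = -771*1/12 = -257/4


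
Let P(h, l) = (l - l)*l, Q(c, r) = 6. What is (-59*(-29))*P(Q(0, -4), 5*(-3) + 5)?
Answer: 0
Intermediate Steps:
P(h, l) = 0 (P(h, l) = 0*l = 0)
(-59*(-29))*P(Q(0, -4), 5*(-3) + 5) = -59*(-29)*0 = 1711*0 = 0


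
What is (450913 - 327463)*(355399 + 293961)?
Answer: 80163492000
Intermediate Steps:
(450913 - 327463)*(355399 + 293961) = 123450*649360 = 80163492000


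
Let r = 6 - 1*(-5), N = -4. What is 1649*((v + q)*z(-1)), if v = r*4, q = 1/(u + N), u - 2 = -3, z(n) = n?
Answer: -361131/5 ≈ -72226.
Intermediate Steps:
r = 11 (r = 6 + 5 = 11)
u = -1 (u = 2 - 3 = -1)
q = -1/5 (q = 1/(-1 - 4) = 1/(-5) = -1/5 ≈ -0.20000)
v = 44 (v = 11*4 = 44)
1649*((v + q)*z(-1)) = 1649*((44 - 1/5)*(-1)) = 1649*((219/5)*(-1)) = 1649*(-219/5) = -361131/5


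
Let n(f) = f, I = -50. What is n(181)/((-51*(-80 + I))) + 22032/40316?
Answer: 38342339/66823770 ≈ 0.57378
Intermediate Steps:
n(181)/((-51*(-80 + I))) + 22032/40316 = 181/((-51*(-80 - 50))) + 22032/40316 = 181/((-51*(-130))) + 22032*(1/40316) = 181/6630 + 5508/10079 = 38342339/66823770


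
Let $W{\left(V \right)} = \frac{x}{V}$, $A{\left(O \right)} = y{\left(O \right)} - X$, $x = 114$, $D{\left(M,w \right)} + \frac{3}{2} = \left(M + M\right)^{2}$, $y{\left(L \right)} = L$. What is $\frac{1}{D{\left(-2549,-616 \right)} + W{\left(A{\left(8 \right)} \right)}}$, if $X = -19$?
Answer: $\frac{18}{467812921} \approx 3.8477 \cdot 10^{-8}$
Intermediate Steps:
$D{\left(M,w \right)} = - \frac{3}{2} + 4 M^{2}$ ($D{\left(M,w \right)} = - \frac{3}{2} + \left(M + M\right)^{2} = - \frac{3}{2} + \left(2 M\right)^{2} = - \frac{3}{2} + 4 M^{2}$)
$A{\left(O \right)} = 19 + O$ ($A{\left(O \right)} = O - -19 = O + 19 = 19 + O$)
$W{\left(V \right)} = \frac{114}{V}$
$\frac{1}{D{\left(-2549,-616 \right)} + W{\left(A{\left(8 \right)} \right)}} = \frac{1}{\left(- \frac{3}{2} + 4 \left(-2549\right)^{2}\right) + \frac{114}{19 + 8}} = \frac{1}{\left(- \frac{3}{2} + 4 \cdot 6497401\right) + \frac{114}{27}} = \frac{1}{\left(- \frac{3}{2} + 25989604\right) + 114 \cdot \frac{1}{27}} = \frac{1}{\frac{51979205}{2} + \frac{38}{9}} = \frac{1}{\frac{467812921}{18}} = \frac{18}{467812921}$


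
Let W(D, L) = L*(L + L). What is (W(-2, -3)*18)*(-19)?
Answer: -6156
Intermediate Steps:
W(D, L) = 2*L² (W(D, L) = L*(2*L) = 2*L²)
(W(-2, -3)*18)*(-19) = ((2*(-3)²)*18)*(-19) = ((2*9)*18)*(-19) = (18*18)*(-19) = 324*(-19) = -6156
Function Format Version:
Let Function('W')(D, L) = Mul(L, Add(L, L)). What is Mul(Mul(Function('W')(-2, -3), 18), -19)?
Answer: -6156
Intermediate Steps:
Function('W')(D, L) = Mul(2, Pow(L, 2)) (Function('W')(D, L) = Mul(L, Mul(2, L)) = Mul(2, Pow(L, 2)))
Mul(Mul(Function('W')(-2, -3), 18), -19) = Mul(Mul(Mul(2, Pow(-3, 2)), 18), -19) = Mul(Mul(Mul(2, 9), 18), -19) = Mul(Mul(18, 18), -19) = Mul(324, -19) = -6156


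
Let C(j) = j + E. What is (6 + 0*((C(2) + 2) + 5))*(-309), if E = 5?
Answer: -1854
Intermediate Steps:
C(j) = 5 + j (C(j) = j + 5 = 5 + j)
(6 + 0*((C(2) + 2) + 5))*(-309) = (6 + 0*(((5 + 2) + 2) + 5))*(-309) = (6 + 0*((7 + 2) + 5))*(-309) = (6 + 0*(9 + 5))*(-309) = (6 + 0*14)*(-309) = (6 + 0)*(-309) = 6*(-309) = -1854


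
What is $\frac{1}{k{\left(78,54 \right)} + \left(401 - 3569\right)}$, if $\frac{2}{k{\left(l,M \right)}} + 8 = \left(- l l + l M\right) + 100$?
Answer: $- \frac{890}{2819521} \approx -0.00031566$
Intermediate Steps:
$k{\left(l,M \right)} = \frac{2}{92 - l^{2} + M l}$ ($k{\left(l,M \right)} = \frac{2}{-8 + \left(\left(- l l + l M\right) + 100\right)} = \frac{2}{-8 + \left(\left(- l^{2} + M l\right) + 100\right)} = \frac{2}{-8 + \left(100 - l^{2} + M l\right)} = \frac{2}{92 - l^{2} + M l}$)
$\frac{1}{k{\left(78,54 \right)} + \left(401 - 3569\right)} = \frac{1}{\frac{2}{92 - 78^{2} + 54 \cdot 78} + \left(401 - 3569\right)} = \frac{1}{\frac{2}{92 - 6084 + 4212} + \left(401 - 3569\right)} = \frac{1}{\frac{2}{92 - 6084 + 4212} - 3168} = \frac{1}{\frac{2}{-1780} - 3168} = \frac{1}{2 \left(- \frac{1}{1780}\right) - 3168} = \frac{1}{- \frac{1}{890} - 3168} = \frac{1}{- \frac{2819521}{890}} = - \frac{890}{2819521}$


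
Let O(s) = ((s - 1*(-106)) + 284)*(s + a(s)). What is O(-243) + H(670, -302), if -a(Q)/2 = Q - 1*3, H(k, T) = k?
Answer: 37273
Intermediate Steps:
a(Q) = 6 - 2*Q (a(Q) = -2*(Q - 1*3) = -2*(Q - 3) = -2*(-3 + Q) = 6 - 2*Q)
O(s) = (6 - s)*(390 + s) (O(s) = ((s - 1*(-106)) + 284)*(s + (6 - 2*s)) = ((s + 106) + 284)*(6 - s) = ((106 + s) + 284)*(6 - s) = (390 + s)*(6 - s) = (6 - s)*(390 + s))
O(-243) + H(670, -302) = (2340 - 1*(-243)² - 384*(-243)) + 670 = (2340 - 1*59049 + 93312) + 670 = (2340 - 59049 + 93312) + 670 = 36603 + 670 = 37273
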